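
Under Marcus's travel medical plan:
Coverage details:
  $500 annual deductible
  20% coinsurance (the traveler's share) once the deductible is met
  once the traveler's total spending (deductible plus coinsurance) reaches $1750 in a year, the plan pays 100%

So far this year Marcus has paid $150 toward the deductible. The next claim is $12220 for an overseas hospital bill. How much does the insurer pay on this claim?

Deductible still to meet: $500 − $150 = $350.
That leaves $12220 − $350 = $11870 for coinsurance.
Traveler's 20% share of $11870 is $2374.
So the traveler owes $350 + $2374 = $2724 before any cap.
Adding $2724 to the $150 already spent would give $2874, which exceeds the $1750 cap; the traveler pays just $1750 − $150 = $1600.
The plan picks up $12220 − $1600 = $10620.

$10620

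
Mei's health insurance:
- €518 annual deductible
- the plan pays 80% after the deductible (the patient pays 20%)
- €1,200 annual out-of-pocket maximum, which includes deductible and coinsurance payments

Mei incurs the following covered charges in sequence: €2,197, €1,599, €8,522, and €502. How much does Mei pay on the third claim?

€26.40

#1 (€2,197): €518 finishes the deductible; €1,679 goes to coinsurance; coinsurance €1,679 × 20% = €335.80. Cost to patient: €853.80. OOP to date €853.80.
#2 (€1,599): 20% coinsurance on €1,599 = €319.80. Cost to patient: €319.80. OOP to date €1,173.60.
#3 (€8,522): deductible met; 20% of €8,522 = €1,704.40. OOP would hit €2,878 > €1,200, so the cap limits the patient to €1,200 − €1,173.60 = €26.40.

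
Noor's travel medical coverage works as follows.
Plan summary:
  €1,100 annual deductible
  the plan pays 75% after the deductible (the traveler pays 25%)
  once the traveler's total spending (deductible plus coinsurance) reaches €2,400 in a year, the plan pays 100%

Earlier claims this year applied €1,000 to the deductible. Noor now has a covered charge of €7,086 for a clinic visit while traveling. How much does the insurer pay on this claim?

€5,686

Deductible still to meet: €1,100 − €1,000 = €100.
The remaining €6,986 (= €7,086 − €100) moves to coinsurance.
Traveler's 25% share of €6,986 is €1,746.50.
So the traveler owes €100 + €1,746.50 = €1,846.50 before any cap.
That would bring total out-of-pocket to €2,846.50, past the €2,400 cap. The traveler is capped at €2,400 − €1,000 = €1,400 on this claim.
Insurer pays the balance: €7,086 − €1,400 = €5,686.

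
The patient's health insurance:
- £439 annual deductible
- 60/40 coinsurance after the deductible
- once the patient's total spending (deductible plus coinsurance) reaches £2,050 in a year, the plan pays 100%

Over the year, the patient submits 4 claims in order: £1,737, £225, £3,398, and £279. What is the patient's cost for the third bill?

£1,001.80

Claim 1 (£1,737): £439 to deductible, leaving £1,298; 40% of £1,298 = £519.20. Cost to patient: £958.20. OOP to date £958.20.
Claim 2 (£225): deductible already satisfied, so patient's share is 40% × £225 = £90. Patient pays £90; OOP now £1,048.20.
Claim 3 (£3,398): deductible met; 40% of £3,398 = £1,359.20. Adding that to £1,048.20 gives £2,407.40, past the £2,050 cap; patient pays only £2,050 − £1,048.20 = £1,001.80.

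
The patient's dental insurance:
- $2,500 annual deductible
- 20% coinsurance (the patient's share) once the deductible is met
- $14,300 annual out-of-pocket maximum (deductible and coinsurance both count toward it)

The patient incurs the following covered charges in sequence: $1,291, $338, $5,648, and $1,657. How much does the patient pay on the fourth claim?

$331.40

Bill 1, $1,291: fully absorbed by the deductible. Patient owes $1,291 (running OOP $1,291).
Bill 2, $338: entire amount goes to the deductible. Cost to patient: $338. OOP to date $1,629.
Bill 3, $5,648: $871 to deductible, leaving $4,777; 20% of $4,777 = $955.40. Patient owes $1,826.40 (running OOP $3,455.40).
Bill 4, $1,657: 20% coinsurance on $1,657 = $331.40. Cost to patient: $331.40. OOP to date $3,786.80.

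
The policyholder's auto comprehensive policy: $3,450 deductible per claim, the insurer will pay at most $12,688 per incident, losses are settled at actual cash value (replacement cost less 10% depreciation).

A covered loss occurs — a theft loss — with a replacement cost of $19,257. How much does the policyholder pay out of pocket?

$6,569

At 10% depreciation, ACV = $19,257 − $1,925.70 = $17,331.30.
Less the $3,450 deductible: $17,331.30 − $3,450 = $13,881.30.
Since $13,881.30 > $12,688, the payout is capped at $12,688.
Out of pocket: $19,257 − $12,688 = $6,569.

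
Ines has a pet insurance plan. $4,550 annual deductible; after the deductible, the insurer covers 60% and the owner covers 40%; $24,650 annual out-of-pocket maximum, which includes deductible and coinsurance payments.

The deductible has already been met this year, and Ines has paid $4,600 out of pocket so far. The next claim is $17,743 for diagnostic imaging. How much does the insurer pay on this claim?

$10,645.80

With the deductible met, the entire $17,743 is subject to coinsurance.
Coinsurance: $17,743 × 40% = $7,097.20.
Total out-of-pocket so far would be $4,600 + $7,097.20 = $11,697.20, below the $24,650 cap — no reduction.
Insurer pays the balance: $17,743 − $7,097.20 = $10,645.80.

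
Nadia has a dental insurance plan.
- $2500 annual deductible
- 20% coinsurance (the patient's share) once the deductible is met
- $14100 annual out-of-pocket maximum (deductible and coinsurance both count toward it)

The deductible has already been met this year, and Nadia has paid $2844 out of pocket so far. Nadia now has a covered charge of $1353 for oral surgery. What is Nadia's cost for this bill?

The deductible is already satisfied, so the full bill goes to coinsurance.
Coinsurance: $1353 × 20% = $270.60.
Cumulative spending $2844 + $270.60 = $3114.60 stays under the $14100 maximum.

$270.60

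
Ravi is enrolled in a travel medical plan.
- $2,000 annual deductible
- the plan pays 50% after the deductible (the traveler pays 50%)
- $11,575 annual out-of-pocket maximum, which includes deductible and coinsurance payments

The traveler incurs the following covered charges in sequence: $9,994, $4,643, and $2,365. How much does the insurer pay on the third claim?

Claim 1 — $9,994: $2,000 to deductible, leaving $7,994; traveler's 50% is $3,997. Cost to traveler: $5,997. OOP to date $5,997. Plan pays $9,994 − $5,997 = $3,997.
Claim 2 — $4,643: deductible met; 50% of $4,643 = $2,321.50. Cost to traveler: $2,321.50. OOP to date $8,318.50. Insurer: $4,643 − $2,321.50 = $2,321.50.
Claim 3 — $2,365: deductible already satisfied, so traveler's share is 50% × $2,365 = $1,182.50. Cost to traveler: $1,182.50. OOP to date $9,501. Insurer: $2,365 − $1,182.50 = $1,182.50.

$1,182.50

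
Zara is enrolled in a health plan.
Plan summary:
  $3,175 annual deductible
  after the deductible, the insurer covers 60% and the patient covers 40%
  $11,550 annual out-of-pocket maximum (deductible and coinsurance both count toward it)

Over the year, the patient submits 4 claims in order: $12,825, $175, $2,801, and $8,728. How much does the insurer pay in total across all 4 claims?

$12,979

Bill 1, $12,825: $3,175 to deductible, leaving $9,650; coinsurance $9,650 × 40% = $3,860. Patient pays $7,035; OOP now $7,035. Insurer: $12,825 − $7,035 = $5,790.
Bill 2, $175: 40% coinsurance on $175 = $70. Patient owes $70 (running OOP $7,105). Plan pays $175 − $70 = $105.
Bill 3, $2,801: deductible met; 40% of $2,801 = $1,120.40. Cost to patient: $1,120.40. OOP to date $8,225.40. Plan pays $2,801 − $1,120.40 = $1,680.60.
Bill 4, $8,728: deductible already satisfied, so patient's share is 40% × $8,728 = $3,491.20. OOP would hit $11,716.60 > $11,550, so the cap limits the patient to $11,550 − $8,225.40 = $3,324.60. Insurer: $8,728 − $3,324.60 = $5,403.40.
Insurer total: $5,790 + $105 + $1,680.60 + $5,403.40 = $12,979.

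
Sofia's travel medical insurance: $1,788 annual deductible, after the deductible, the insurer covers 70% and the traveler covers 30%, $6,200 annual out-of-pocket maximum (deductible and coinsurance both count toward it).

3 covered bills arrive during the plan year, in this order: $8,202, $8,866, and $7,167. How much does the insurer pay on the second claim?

Bill 1, $8,202: $1,788 to deductible, leaving $6,414; 30% of $6,414 = $1,924.20. Traveler pays $3,712.20; OOP now $3,712.20. Insurer: $8,202 − $3,712.20 = $4,489.80.
Bill 2, $8,866: deductible met; 30% of $8,866 = $2,659.80. That would push OOP to $6,372, over the $6,200 cap, so traveler pays $6,200 − $3,712.20 = $2,487.80. Plan pays $8,866 − $2,487.80 = $6,378.20.

$6,378.20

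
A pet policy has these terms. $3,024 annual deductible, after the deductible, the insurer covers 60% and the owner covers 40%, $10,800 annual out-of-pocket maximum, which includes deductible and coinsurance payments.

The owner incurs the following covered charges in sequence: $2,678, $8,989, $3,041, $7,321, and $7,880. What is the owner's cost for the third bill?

$1,216.40

Bill 1, $2,678: fully absorbed by the deductible. Owner pays $2,678; OOP now $2,678.
Bill 2, $8,989: $346 finishes the deductible; $8,643 goes to coinsurance; owner's 40% is $3,457.20. Cost to owner: $3,803.20. OOP to date $6,481.20.
Bill 3, $3,041: deductible already satisfied, so owner's share is 40% × $3,041 = $1,216.40. Owner pays $1,216.40; OOP now $7,697.60.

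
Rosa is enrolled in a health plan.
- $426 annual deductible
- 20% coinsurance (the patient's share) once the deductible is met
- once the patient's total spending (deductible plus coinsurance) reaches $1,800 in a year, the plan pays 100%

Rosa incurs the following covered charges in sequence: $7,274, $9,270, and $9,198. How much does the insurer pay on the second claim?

$9,265.60

#1 ($7,274): $426 to deductible, leaving $6,848; 20% of $6,848 = $1,369.60. Patient pays $1,795.60; OOP now $1,795.60. Insurer: $7,274 − $1,795.60 = $5,478.40.
#2 ($9,270): deductible met; 20% of $9,270 = $1,854. OOP would hit $3,649.60 > $1,800, so the cap limits the patient to $1,800 − $1,795.60 = $4.40. Plan pays $9,270 − $4.40 = $9,265.60.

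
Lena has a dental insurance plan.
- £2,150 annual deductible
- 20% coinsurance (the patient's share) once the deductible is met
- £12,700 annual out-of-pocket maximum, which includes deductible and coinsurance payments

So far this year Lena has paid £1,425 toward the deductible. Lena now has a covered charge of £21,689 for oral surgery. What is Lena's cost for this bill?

£4,917.80

Deductible still to meet: £2,150 − £1,425 = £725.
That leaves £21,689 − £725 = £20,964 for coinsurance.
20% of £20,964 = £4,192.80 falls to the patient.
That puts the patient's cost at £725 + £4,192.80 = £4,917.80 before any cap.
Total out-of-pocket so far would be £1,425 + £4,917.80 = £6,342.80, below the £12,700 cap — no reduction.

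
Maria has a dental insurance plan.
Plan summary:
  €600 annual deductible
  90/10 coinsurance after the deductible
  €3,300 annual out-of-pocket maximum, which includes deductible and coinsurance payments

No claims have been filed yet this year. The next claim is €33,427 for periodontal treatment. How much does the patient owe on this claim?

€3,300

The full €600 deductible is still open; €600 of this bill applies to it.
After the €600 deductible portion, €33,427 − €600 = €32,827 is subject to coinsurance.
Patient's 10% share of €32,827 is €3,282.70.
So the patient owes €600 + €3,282.70 = €3,882.70 before any cap.
Year-to-date out-of-pocket would reach €0 + €3,882.70 = €3,882.70, above the €3,300 maximum, so the patient pays only €3,300 − €0 = €3,300.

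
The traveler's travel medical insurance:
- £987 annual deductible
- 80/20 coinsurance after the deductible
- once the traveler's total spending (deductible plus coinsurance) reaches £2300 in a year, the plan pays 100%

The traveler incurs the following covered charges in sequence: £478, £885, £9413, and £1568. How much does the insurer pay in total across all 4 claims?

£10044

Bill 1, £478: entire amount goes to the deductible. Cost to traveler: £478. OOP to date £478. Plan pays £478 − £478 = £0.
Bill 2, £885: £509 finishes the deductible; £376 goes to coinsurance; 20% of £376 = £75.20. Cost to traveler: £584.20. OOP to date £1062.20. Plan pays £885 − £584.20 = £300.80.
Bill 3, £9413: 20% coinsurance on £9413 = £1882.60. That would push OOP to £2944.80, over the £2300 cap, so traveler pays £2300 − £1062.20 = £1237.80. Plan pays £9413 − £1237.80 = £8175.20.
Bill 4, £1568: deductible met; 20% of £1568 = £313.60. That would push OOP to £2613.60, over the £2300 cap, so traveler pays £2300 − £2300 = £0. Insurer: £1568 − £0 = £1568.
Insurer total = bills − traveler's total = £12344 − £2300 = £10044.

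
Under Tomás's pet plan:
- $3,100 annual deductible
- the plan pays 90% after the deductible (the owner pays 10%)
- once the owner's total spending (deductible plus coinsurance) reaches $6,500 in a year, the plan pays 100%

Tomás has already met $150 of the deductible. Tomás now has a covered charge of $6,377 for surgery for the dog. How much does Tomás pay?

$3,292.70

Remaining deductible: $3,100 − $150 = $2,950.
The remaining $3,427 (= $6,377 − $2,950) moves to coinsurance.
Owner's 10% share of $3,427 is $342.70.
So the owner owes $2,950 + $342.70 = $3,292.70 before any cap.
Year-to-date out-of-pocket becomes $150 + $3,292.70 = $3,442.70, still under the $6,500 maximum, so no cap applies.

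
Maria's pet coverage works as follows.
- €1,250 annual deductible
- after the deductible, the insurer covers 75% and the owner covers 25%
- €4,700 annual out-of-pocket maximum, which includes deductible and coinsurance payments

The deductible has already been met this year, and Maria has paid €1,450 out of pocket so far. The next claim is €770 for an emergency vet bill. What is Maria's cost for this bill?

€192.50

The deductible is already satisfied, so the full bill goes to coinsurance.
Owner's 25% share of €770 is €192.50.
Year-to-date out-of-pocket becomes €1,450 + €192.50 = €1,642.50, still under the €4,700 maximum, so no cap applies.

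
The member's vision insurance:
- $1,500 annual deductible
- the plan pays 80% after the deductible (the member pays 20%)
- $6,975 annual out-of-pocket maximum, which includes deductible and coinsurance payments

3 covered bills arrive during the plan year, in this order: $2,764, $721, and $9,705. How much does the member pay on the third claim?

$1,941

Claim 1 ($2,764): $1,500 to deductible, leaving $1,264; coinsurance $1,264 × 20% = $252.80. Member owes $1,752.80 (running OOP $1,752.80).
Claim 2 ($721): deductible met; 20% of $721 = $144.20. Member owes $144.20 (running OOP $1,897).
Claim 3 ($9,705): deductible already satisfied, so member's share is 20% × $9,705 = $1,941. Cost to member: $1,941. OOP to date $3,838.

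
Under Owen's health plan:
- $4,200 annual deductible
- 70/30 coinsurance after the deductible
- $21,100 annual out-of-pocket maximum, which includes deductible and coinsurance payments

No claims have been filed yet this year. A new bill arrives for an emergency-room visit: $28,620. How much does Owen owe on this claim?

Deductible not yet touched, so the first $4,200 of the bill goes to the deductible.
The remaining $24,420 (= $28,620 − $4,200) moves to coinsurance.
Patient's 30% share of $24,420 is $7,326.
That puts the patient's cost at $4,200 + $7,326 = $11,526 before any cap.
Year-to-date out-of-pocket becomes $0 + $11,526 = $11,526, still under the $21,100 maximum, so no cap applies.

$11,526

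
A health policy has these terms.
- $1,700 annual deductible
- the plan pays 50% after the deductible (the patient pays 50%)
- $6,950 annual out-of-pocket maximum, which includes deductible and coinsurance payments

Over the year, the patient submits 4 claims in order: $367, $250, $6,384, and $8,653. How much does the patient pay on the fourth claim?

$2,599.50

#1 ($367): all of it applies to the deductible. Cost to patient: $367. OOP to date $367.
#2 ($250): fully absorbed by the deductible. Cost to patient: $250. OOP to date $617.
#3 ($6,384): $1,083 finishes the deductible; $5,301 goes to coinsurance; patient's 50% is $2,650.50. Patient pays $3,733.50; OOP now $4,350.50.
#4 ($8,653): deductible already satisfied, so patient's share is 50% × $8,653 = $4,326.50. That would push OOP to $8,677, over the $6,950 cap, so patient pays $6,950 − $4,350.50 = $2,599.50.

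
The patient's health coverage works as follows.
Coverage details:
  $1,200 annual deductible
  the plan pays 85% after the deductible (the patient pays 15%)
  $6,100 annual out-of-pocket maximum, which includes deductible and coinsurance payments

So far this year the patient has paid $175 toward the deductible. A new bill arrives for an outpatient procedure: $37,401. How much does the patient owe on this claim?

$5,925

Remaining deductible: $1,200 − $175 = $1,025.
The remaining $36,376 (= $37,401 − $1,025) moves to coinsurance.
Patient's 15% share of $36,376 is $5,456.40.
Patient responsibility before any cap: $1,025 + $5,456.40 = $6,481.40.
Adding $6,481.40 to the $175 already spent would give $6,656.40, which exceeds the $6,100 cap; the patient pays just $6,100 − $175 = $5,925.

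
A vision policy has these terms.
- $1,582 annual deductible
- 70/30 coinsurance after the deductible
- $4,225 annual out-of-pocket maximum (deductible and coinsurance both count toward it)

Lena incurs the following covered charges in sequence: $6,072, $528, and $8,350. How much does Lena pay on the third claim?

$1,137.60

Claim 1 ($6,072): deductible takes $1,582, $4,490 remains; member's 30% is $1,347. Member pays $2,929; OOP now $2,929.
Claim 2 ($528): 30% coinsurance on $528 = $158.40. Member owes $158.40 (running OOP $3,087.40).
Claim 3 ($8,350): deductible met; 30% of $8,350 = $2,505. Adding that to $3,087.40 gives $5,592.40, past the $4,225 cap; member pays only $4,225 − $3,087.40 = $1,137.60.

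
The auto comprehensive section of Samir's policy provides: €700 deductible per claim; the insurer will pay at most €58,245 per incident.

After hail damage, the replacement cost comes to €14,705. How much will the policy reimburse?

Subtract the deductible: €14,705 − €700 = €14,005.
That's under the €58,245 cap, so the insurer reimburses the full €14,005.

€14,005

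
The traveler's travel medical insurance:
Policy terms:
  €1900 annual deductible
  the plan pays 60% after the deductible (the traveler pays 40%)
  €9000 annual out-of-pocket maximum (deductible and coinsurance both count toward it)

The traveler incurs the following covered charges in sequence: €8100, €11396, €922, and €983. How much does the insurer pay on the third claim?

Claim 1 (€8100): €1900 finishes the deductible; €6200 goes to coinsurance; coinsurance €6200 × 40% = €2480. Cost to traveler: €4380. OOP to date €4380. Insurer: €8100 − €4380 = €3720.
Claim 2 (€11396): 40% coinsurance on €11396 = €4558.40. Traveler owes €4558.40 (running OOP €8938.40). Plan pays €11396 − €4558.40 = €6837.60.
Claim 3 (€922): 40% coinsurance on €922 = €368.80. OOP would hit €9307.20 > €9000, so the cap limits the traveler to €9000 − €8938.40 = €61.60. Plan pays €922 − €61.60 = €860.40.

€860.40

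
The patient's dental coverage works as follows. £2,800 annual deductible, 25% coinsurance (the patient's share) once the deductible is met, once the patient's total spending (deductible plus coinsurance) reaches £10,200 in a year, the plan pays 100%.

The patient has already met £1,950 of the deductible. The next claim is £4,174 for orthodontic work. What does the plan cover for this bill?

£1,950 of the £2,800 deductible is already met, leaving £850.
After the £850 deductible portion, £4,174 − £850 = £3,324 is subject to coinsurance.
25% of £3,324 = £831 falls to the patient.
That puts the patient's cost at £850 + £831 = £1,681 before any cap.
Total out-of-pocket so far would be £1,950 + £1,681 = £3,631, below the £10,200 cap — no reduction.
The insurer covers the remainder: £4,174 − £1,681 = £2,493.

£2,493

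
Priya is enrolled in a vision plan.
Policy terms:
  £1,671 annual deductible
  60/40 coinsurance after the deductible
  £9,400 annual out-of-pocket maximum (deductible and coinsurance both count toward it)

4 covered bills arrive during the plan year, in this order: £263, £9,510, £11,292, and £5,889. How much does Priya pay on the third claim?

Claim 1 (£263): entire amount goes to the deductible. Cost to member: £263. OOP to date £263.
Claim 2 (£9,510): £1,408 to deductible, leaving £8,102; coinsurance £8,102 × 40% = £3,240.80. Cost to member: £4,648.80. OOP to date £4,911.80.
Claim 3 (£11,292): deductible already satisfied, so member's share is 40% × £11,292 = £4,516.80. Adding that to £4,911.80 gives £9,428.60, past the £9,400 cap; member pays only £9,400 − £4,911.80 = £4,488.20.

£4,488.20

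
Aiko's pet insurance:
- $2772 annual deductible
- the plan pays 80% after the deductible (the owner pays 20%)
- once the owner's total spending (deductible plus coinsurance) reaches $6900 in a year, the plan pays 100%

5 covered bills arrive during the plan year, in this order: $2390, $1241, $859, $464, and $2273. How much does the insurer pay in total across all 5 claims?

$3564

Bill 1, $2390: entire amount goes to the deductible. Owner pays $2390; OOP now $2390. Plan pays $2390 − $2390 = $0.
Bill 2, $1241: $382 finishes the deductible; $859 goes to coinsurance; 20% of $859 = $171.80. Owner pays $553.80; OOP now $2943.80. Plan pays $1241 − $553.80 = $687.20.
Bill 3, $859: 20% coinsurance on $859 = $171.80. Owner owes $171.80 (running OOP $3115.60). Insurer: $859 − $171.80 = $687.20.
Bill 4, $464: deductible met; 20% of $464 = $92.80. Owner pays $92.80; OOP now $3208.40. Plan pays $464 − $92.80 = $371.20.
Bill 5, $2273: deductible already satisfied, so owner's share is 20% × $2273 = $454.60. Owner pays $454.60; OOP now $3663. Insurer: $2273 − $454.60 = $1818.40.
Insurer total = bills − owner's total = $7227 − $3663 = $3564.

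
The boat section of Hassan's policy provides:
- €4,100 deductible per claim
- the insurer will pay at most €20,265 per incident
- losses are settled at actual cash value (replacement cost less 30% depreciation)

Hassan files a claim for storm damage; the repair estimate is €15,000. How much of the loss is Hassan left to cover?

At 30% depreciation, ACV = €15,000 − €4,500 = €10,500.
After the deductible, €10,500 − €4,100 = €6,400 remains.
€6,400 ≤ €20,265, so the limit doesn't bind; insurer pays €6,400.
The owner bears the rest of the original loss: €15,000 − €6,400 = €8,600.

€8,600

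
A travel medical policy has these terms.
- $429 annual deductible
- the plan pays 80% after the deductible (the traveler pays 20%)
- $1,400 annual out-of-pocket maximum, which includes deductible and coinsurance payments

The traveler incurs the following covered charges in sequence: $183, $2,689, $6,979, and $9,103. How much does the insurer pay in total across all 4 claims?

Claim 1 — $183: all of it applies to the deductible. Cost to traveler: $183. OOP to date $183. Plan pays $183 − $183 = $0.
Claim 2 — $2,689: deductible takes $246, $2,443 remains; traveler's 20% is $488.60. Traveler owes $734.60 (running OOP $917.60). Insurer: $2,689 − $734.60 = $1,954.40.
Claim 3 — $6,979: deductible met; 20% of $6,979 = $1,395.80. That would push OOP to $2,313.40, over the $1,400 cap, so traveler pays $1,400 − $917.60 = $482.40. Plan pays $6,979 − $482.40 = $6,496.60.
Claim 4 — $9,103: deductible met; 20% of $9,103 = $1,820.60. OOP would hit $3,220.60 > $1,400, so the cap limits the traveler to $1,400 − $1,400 = $0. Plan pays $9,103 − $0 = $9,103.
Insurer total = bills − traveler's total = $18,954 − $1,400 = $17,554.

$17,554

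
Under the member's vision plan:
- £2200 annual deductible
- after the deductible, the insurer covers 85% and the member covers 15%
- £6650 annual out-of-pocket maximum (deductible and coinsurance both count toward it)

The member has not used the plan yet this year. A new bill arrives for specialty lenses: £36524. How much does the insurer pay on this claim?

£29874

Deductible not yet touched, so the first £2200 of the bill goes to the deductible.
After the £2200 deductible portion, £36524 − £2200 = £34324 is subject to coinsurance.
Member's 15% share of £34324 is £5148.60.
That puts the member's cost at £2200 + £5148.60 = £7348.60 before any cap.
That would bring total out-of-pocket to £7348.60, past the £6650 cap. The member is capped at £6650 − £0 = £6650 on this claim.
The plan picks up £36524 − £6650 = £29874.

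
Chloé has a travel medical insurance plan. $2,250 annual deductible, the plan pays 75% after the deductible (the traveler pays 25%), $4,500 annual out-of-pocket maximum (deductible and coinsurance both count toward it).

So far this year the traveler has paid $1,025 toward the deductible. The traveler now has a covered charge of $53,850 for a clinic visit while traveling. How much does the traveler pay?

Remaining deductible: $2,250 − $1,025 = $1,225.
After the $1,225 deductible portion, $53,850 − $1,225 = $52,625 is subject to coinsurance.
Coinsurance: $52,625 × 25% = $13,156.25.
So the traveler owes $1,225 + $13,156.25 = $14,381.25 before any cap.
Year-to-date out-of-pocket would reach $1,025 + $14,381.25 = $15,406.25, above the $4,500 maximum, so the traveler pays only $4,500 − $1,025 = $3,475.

$3,475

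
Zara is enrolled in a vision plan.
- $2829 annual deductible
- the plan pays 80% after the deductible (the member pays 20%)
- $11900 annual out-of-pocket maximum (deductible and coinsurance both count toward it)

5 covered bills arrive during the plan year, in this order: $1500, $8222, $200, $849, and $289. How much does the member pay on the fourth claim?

Claim 1 — $1500: fully absorbed by the deductible. Member owes $1500 (running OOP $1500).
Claim 2 — $8222: $1329 to deductible, leaving $6893; coinsurance $6893 × 20% = $1378.60. Member pays $2707.60; OOP now $4207.60.
Claim 3 — $200: deductible met; 20% of $200 = $40. Member pays $40; OOP now $4247.60.
Claim 4 — $849: deductible met; 20% of $849 = $169.80. Cost to member: $169.80. OOP to date $4417.40.

$169.80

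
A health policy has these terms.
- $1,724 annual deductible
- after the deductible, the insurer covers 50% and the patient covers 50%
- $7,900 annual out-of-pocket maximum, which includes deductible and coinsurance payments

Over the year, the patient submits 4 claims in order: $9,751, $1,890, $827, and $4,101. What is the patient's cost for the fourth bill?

#1 ($9,751): $1,724 to deductible, leaving $8,027; patient's 50% is $4,013.50. Cost to patient: $5,737.50. OOP to date $5,737.50.
#2 ($1,890): 50% coinsurance on $1,890 = $945. Patient owes $945 (running OOP $6,682.50).
#3 ($827): deductible already satisfied, so patient's share is 50% × $827 = $413.50. Cost to patient: $413.50. OOP to date $7,096.
#4 ($4,101): deductible met; 50% of $4,101 = $2,050.50. Adding that to $7,096 gives $9,146.50, past the $7,900 cap; patient pays only $7,900 − $7,096 = $804.

$804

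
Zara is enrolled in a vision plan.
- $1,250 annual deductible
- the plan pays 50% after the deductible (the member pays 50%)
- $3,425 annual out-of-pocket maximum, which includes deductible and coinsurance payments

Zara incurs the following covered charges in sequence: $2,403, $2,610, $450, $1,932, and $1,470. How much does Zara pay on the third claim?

Claim 1 — $2,403: $1,250 to deductible, leaving $1,153; member's 50% is $576.50. Member owes $1,826.50 (running OOP $1,826.50).
Claim 2 — $2,610: deductible met; 50% of $2,610 = $1,305. Member owes $1,305 (running OOP $3,131.50).
Claim 3 — $450: deductible already satisfied, so member's share is 50% × $450 = $225. Member owes $225 (running OOP $3,356.50).

$225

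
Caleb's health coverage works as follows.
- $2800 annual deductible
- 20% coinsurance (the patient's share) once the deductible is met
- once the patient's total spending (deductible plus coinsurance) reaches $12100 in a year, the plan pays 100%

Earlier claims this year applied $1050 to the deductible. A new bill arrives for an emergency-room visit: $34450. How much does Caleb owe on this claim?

$8290

Deductible still to meet: $2800 − $1050 = $1750.
After the $1750 deductible portion, $34450 − $1750 = $32700 is subject to coinsurance.
20% of $32700 = $6540 falls to the patient.
So the patient owes $1750 + $6540 = $8290 before any cap.
Total out-of-pocket so far would be $1050 + $8290 = $9340, below the $12100 cap — no reduction.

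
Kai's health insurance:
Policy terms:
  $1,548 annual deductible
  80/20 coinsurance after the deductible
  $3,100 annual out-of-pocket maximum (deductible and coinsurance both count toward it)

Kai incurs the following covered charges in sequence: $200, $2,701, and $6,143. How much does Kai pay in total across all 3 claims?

$3,047.20

Bill 1, $200: fully absorbed by the deductible. Cost to patient: $200. OOP to date $200.
Bill 2, $2,701: $1,348 to deductible, leaving $1,353; coinsurance $1,353 × 20% = $270.60. Patient pays $1,618.60; OOP now $1,818.60.
Bill 3, $6,143: deductible already satisfied, so patient's share is 20% × $6,143 = $1,228.60. Cost to patient: $1,228.60. OOP to date $3,047.20.
Total paid by the patient: $200 + $1,618.60 + $1,228.60 = $3,047.20.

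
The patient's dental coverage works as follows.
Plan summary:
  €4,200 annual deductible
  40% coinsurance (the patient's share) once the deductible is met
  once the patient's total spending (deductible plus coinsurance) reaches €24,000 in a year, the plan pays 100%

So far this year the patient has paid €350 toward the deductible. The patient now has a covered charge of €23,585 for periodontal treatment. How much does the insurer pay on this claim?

€350 of the €4,200 deductible is already met, leaving €3,850.
The remaining €19,735 (= €23,585 − €3,850) moves to coinsurance.
Coinsurance: €19,735 × 40% = €7,894.
Patient responsibility before any cap: €3,850 + €7,894 = €11,744.
Cumulative spending €350 + €11,744 = €12,094 stays under the €24,000 maximum.
The insurer covers the remainder: €23,585 − €11,744 = €11,841.

€11,841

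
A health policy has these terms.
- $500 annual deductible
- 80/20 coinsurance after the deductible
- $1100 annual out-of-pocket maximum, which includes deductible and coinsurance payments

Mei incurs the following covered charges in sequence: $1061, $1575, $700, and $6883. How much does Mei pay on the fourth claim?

Claim 1 — $1061: $500 to deductible, leaving $561; patient's 20% is $112.20. Cost to patient: $612.20. OOP to date $612.20.
Claim 2 — $1575: deductible met; 20% of $1575 = $315. Patient pays $315; OOP now $927.20.
Claim 3 — $700: deductible already satisfied, so patient's share is 20% × $700 = $140. Patient owes $140 (running OOP $1067.20).
Claim 4 — $6883: 20% coinsurance on $6883 = $1376.60. OOP would hit $2443.80 > $1100, so the cap limits the patient to $1100 − $1067.20 = $32.80.

$32.80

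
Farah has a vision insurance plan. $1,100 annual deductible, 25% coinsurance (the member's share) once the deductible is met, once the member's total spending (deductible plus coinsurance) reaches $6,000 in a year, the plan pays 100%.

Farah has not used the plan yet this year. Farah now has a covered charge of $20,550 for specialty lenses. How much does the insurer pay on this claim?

The full $1,100 deductible is still open; $1,100 of this bill applies to it.
After the $1,100 deductible portion, $20,550 − $1,100 = $19,450 is subject to coinsurance.
25% of $19,450 = $4,862.50 falls to the member.
So the member owes $1,100 + $4,862.50 = $5,962.50 before any cap.
Total out-of-pocket so far would be $0 + $5,962.50 = $5,962.50, below the $6,000 cap — no reduction.
Insurer pays the balance: $20,550 − $5,962.50 = $14,587.50.

$14,587.50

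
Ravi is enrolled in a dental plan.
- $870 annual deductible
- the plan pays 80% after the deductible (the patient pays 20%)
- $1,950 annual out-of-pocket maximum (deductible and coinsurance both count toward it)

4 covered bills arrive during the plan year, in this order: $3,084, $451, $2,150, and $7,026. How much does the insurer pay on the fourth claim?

$6,909

Bill 1, $3,084: deductible takes $870, $2,214 remains; coinsurance $2,214 × 20% = $442.80. Patient owes $1,312.80 (running OOP $1,312.80). Insurer: $3,084 − $1,312.80 = $1,771.20.
Bill 2, $451: deductible met; 20% of $451 = $90.20. Patient pays $90.20; OOP now $1,403. Insurer: $451 − $90.20 = $360.80.
Bill 3, $2,150: deductible already satisfied, so patient's share is 20% × $2,150 = $430. Patient pays $430; OOP now $1,833. Insurer: $2,150 − $430 = $1,720.
Bill 4, $7,026: 20% coinsurance on $7,026 = $1,405.20. That would push OOP to $3,238.20, over the $1,950 cap, so patient pays $1,950 − $1,833 = $117. Insurer: $7,026 − $117 = $6,909.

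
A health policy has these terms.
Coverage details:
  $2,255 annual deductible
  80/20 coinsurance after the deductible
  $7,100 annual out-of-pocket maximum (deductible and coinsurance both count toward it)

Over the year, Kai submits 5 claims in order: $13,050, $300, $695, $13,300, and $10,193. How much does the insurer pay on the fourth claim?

Claim 1 — $13,050: $2,255 finishes the deductible; $10,795 goes to coinsurance; coinsurance $10,795 × 20% = $2,159. Patient owes $4,414 (running OOP $4,414). Plan pays $13,050 − $4,414 = $8,636.
Claim 2 — $300: deductible already satisfied, so patient's share is 20% × $300 = $60. Patient owes $60 (running OOP $4,474). Plan pays $300 − $60 = $240.
Claim 3 — $695: deductible met; 20% of $695 = $139. Patient pays $139; OOP now $4,613. Plan pays $695 − $139 = $556.
Claim 4 — $13,300: 20% coinsurance on $13,300 = $2,660. That would push OOP to $7,273, over the $7,100 cap, so patient pays $7,100 − $4,613 = $2,487. Insurer: $13,300 − $2,487 = $10,813.

$10,813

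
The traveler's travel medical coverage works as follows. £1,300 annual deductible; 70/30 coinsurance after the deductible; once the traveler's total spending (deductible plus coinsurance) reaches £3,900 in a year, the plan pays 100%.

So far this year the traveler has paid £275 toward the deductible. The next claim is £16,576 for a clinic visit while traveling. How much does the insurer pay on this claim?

£12,951

Deductible still to meet: £1,300 − £275 = £1,025.
That leaves £16,576 − £1,025 = £15,551 for coinsurance.
Traveler's 30% share of £15,551 is £4,665.30.
Traveler responsibility before any cap: £1,025 + £4,665.30 = £5,690.30.
That would bring total out-of-pocket to £5,965.30, past the £3,900 cap. The traveler is capped at £3,900 − £275 = £3,625 on this claim.
The plan picks up £16,576 − £3,625 = £12,951.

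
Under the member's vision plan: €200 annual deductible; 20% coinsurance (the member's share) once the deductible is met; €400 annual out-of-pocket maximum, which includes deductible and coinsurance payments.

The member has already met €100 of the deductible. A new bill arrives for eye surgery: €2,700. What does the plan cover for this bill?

Deductible still to meet: €200 − €100 = €100.
The remaining €2,600 (= €2,700 − €100) moves to coinsurance.
Member's 20% share of €2,600 is €520.
That puts the member's cost at €100 + €520 = €620 before any cap.
That would bring total out-of-pocket to €720, past the €400 cap. The member is capped at €400 − €100 = €300 on this claim.
The plan picks up €2,700 − €300 = €2,400.

€2,400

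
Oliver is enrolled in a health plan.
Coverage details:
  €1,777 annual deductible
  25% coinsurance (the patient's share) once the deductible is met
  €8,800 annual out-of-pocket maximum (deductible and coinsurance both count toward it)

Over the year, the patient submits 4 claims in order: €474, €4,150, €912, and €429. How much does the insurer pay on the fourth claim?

Claim 1 (€474): all of it applies to the deductible. Patient owes €474 (running OOP €474). Insurer: €474 − €474 = €0.
Claim 2 (€4,150): deductible takes €1,303, €2,847 remains; patient's 25% is €711.75. Patient pays €2,014.75; OOP now €2,488.75. Insurer: €4,150 − €2,014.75 = €2,135.25.
Claim 3 (€912): deductible already satisfied, so patient's share is 25% × €912 = €228. Patient pays €228; OOP now €2,716.75. Insurer: €912 − €228 = €684.
Claim 4 (€429): deductible met; 25% of €429 = €107.25. Patient pays €107.25; OOP now €2,824. Plan pays €429 − €107.25 = €321.75.

€321.75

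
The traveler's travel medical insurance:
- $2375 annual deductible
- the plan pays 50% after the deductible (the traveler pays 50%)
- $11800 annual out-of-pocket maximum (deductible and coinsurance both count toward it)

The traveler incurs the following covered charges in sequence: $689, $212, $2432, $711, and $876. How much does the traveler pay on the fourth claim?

$355.50

Claim 1 ($689): entire amount goes to the deductible. Traveler owes $689 (running OOP $689).
Claim 2 ($212): fully absorbed by the deductible. Traveler owes $212 (running OOP $901).
Claim 3 ($2432): $1474 to deductible, leaving $958; coinsurance $958 × 50% = $479. Traveler pays $1953; OOP now $2854.
Claim 4 ($711): 50% coinsurance on $711 = $355.50. Traveler owes $355.50 (running OOP $3209.50).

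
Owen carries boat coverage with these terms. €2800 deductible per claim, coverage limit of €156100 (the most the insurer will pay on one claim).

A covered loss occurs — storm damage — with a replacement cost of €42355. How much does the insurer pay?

Less the €2800 deductible: €42355 − €2800 = €39555.
€39555 is within the €156100 limit, so the insurer pays €39555.

€39555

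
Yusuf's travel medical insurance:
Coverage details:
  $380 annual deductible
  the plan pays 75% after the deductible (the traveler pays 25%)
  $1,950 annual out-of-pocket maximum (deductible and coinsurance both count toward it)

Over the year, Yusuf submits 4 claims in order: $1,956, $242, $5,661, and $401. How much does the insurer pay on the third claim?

Bill 1, $1,956: deductible takes $380, $1,576 remains; traveler's 25% is $394. Cost to traveler: $774. OOP to date $774. Plan pays $1,956 − $774 = $1,182.
Bill 2, $242: 25% coinsurance on $242 = $60.50. Traveler owes $60.50 (running OOP $834.50). Insurer: $242 − $60.50 = $181.50.
Bill 3, $5,661: deductible already satisfied, so traveler's share is 25% × $5,661 = $1,415.25. OOP would hit $2,249.75 > $1,950, so the cap limits the traveler to $1,950 − $834.50 = $1,115.50. Plan pays $5,661 − $1,115.50 = $4,545.50.

$4,545.50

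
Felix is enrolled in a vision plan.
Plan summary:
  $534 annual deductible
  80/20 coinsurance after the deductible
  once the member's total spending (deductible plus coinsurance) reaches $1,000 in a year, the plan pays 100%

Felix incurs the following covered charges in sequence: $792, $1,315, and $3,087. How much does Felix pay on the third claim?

$151.40

Bill 1, $792: deductible takes $534, $258 remains; 20% of $258 = $51.60. Member owes $585.60 (running OOP $585.60).
Bill 2, $1,315: deductible already satisfied, so member's share is 20% × $1,315 = $263. Cost to member: $263. OOP to date $848.60.
Bill 3, $3,087: 20% coinsurance on $3,087 = $617.40. OOP would hit $1,466 > $1,000, so the cap limits the member to $1,000 − $848.60 = $151.40.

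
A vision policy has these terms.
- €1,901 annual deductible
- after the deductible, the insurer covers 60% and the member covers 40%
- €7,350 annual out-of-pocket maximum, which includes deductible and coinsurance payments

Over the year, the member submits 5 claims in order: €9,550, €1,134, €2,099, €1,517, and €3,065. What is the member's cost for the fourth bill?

€606.80

Claim 1 — €9,550: deductible takes €1,901, €7,649 remains; 40% of €7,649 = €3,059.60. Member owes €4,960.60 (running OOP €4,960.60).
Claim 2 — €1,134: deductible already satisfied, so member's share is 40% × €1,134 = €453.60. Cost to member: €453.60. OOP to date €5,414.20.
Claim 3 — €2,099: deductible already satisfied, so member's share is 40% × €2,099 = €839.60. Member pays €839.60; OOP now €6,253.80.
Claim 4 — €1,517: deductible already satisfied, so member's share is 40% × €1,517 = €606.80. Cost to member: €606.80. OOP to date €6,860.60.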